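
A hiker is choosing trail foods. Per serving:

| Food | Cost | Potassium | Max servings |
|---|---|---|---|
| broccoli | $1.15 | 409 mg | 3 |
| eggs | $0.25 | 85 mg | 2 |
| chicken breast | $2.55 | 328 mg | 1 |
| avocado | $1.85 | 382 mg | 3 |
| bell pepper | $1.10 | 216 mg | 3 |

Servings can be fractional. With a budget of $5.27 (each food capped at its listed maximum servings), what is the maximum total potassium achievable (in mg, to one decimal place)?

Potassium per dollar: broccoli 355.7, eggs 340, avocado 206.5, bell pepper 196.4, chicken breast 128.6.
Take 3 servings of broccoli: spends $3.45, +1227.0 mg potassium (running total 1227.0 mg).
Take 2 servings of eggs: spends $0.50, +170.0 mg potassium (running total 1397.0 mg).
Take 0.7135 servings of avocado: spends $1.32, +272.6 mg potassium (running total 1669.6 mg).
Filling greedily by potassium-per-dollar is optimal for one linear limit, giving 1669.6 mg.

1669.6 mg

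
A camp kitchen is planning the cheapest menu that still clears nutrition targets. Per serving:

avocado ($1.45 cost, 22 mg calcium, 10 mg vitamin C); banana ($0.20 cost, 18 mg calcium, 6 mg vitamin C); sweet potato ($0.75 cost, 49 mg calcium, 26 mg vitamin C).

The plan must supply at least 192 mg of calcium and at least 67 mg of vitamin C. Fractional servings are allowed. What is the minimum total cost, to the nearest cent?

$2.20

avocado only: max(192/22, 67/10) = 8.727 servings → $12.65.
banana only: max(192/18, 67/6) = 11.17 servings → $2.23.
sweet potato only: max(192/49, 67/26) = 3.918 servings → $2.94.
avocado + banana with both tight: 1.125 servings and 9.292 servings → $3.49.
avocado + sweet potato: intersection lies outside the first quadrant.
banana + sweet potato with both tight: 9.822 servings and 0.3103 servings → $2.20.
Cheapest feasible corner: $2.20.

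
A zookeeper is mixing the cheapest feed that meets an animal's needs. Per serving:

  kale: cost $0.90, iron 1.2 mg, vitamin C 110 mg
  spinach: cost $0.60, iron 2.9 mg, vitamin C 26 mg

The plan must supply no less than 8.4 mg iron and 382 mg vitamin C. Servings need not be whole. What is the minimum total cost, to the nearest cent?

$3.75

This is a tiny linear program; its minimum lies at a vertex of the feasible set. List the vertices and price them.
kale only: max(8.4/1.2, 382/110) = 7 servings → $6.30.
spinach only: max(8.4/2.9, 382/26) = 14.69 servings → $8.82.
kale + spinach with both tight: 3.09 servings and 1.618 servings → $3.75.
So the least-cost plan costs $3.75.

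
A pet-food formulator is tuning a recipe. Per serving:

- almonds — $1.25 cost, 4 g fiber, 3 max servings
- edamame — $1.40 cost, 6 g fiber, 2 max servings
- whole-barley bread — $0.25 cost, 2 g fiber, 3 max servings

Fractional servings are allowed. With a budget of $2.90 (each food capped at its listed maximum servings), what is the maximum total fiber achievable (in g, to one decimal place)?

Fiber per dollar: whole-barley bread 8, edamame 4.286, almonds 3.2.
Take 3 servings of whole-barley bread: spends $0.75, +6.0 g fiber (running total 6.0 g).
Take 1.536 servings of edamame: spends $2.15, +9.2 g fiber (running total 15.2 g).
Greedy by best ratio exhausts the cost allowance optimally: 15.2 g.

15.2 g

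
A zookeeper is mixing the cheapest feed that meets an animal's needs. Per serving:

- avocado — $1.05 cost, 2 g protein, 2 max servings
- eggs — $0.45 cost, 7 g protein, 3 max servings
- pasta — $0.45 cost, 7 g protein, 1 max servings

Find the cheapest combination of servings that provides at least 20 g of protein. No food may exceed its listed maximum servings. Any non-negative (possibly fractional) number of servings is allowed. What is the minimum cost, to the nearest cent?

Cost per g of protein: eggs $0.0643, pasta $0.0643, avocado $0.5250.
Take 2.857 servings of eggs: +20.0 g protein for $1.29 (total $1.29, still need 0.0 g).
Greedy by cheapest-per-g is optimal for a single linear constraint, so the minimum cost is $1.29.

$1.29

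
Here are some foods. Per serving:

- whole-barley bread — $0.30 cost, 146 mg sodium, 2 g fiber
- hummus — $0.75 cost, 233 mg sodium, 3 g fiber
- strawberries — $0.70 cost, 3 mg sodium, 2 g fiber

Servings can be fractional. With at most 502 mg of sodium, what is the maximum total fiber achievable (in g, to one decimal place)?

Fiber per mg sodium: strawberries 0.6667, whole-barley bread 0.0137, hummus 0.01288.
With no serving limits, spend the whole sodium allowance on strawberries: 502 mg / 3 mg × 2 g = 334.7 g.

334.7 g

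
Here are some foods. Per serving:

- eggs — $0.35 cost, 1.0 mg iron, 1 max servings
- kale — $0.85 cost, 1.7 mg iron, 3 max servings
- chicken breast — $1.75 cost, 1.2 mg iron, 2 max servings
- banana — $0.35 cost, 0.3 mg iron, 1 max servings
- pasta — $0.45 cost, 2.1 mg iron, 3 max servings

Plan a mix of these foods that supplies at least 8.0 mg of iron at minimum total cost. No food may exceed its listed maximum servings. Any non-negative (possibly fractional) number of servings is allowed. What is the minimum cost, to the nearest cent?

$2.05

Cost per mg of iron: pasta $0.2143, eggs $0.3500, kale $0.5000, banana $1.1667, chicken breast $1.4583.
Take 3 servings of pasta: +6.3 mg iron for $1.35 (total $1.35, still need 1.7 mg).
Take 1 serving of eggs: +1.0 mg iron for $0.35 (total $1.70, still need 0.7 mg).
Take 0.4118 servings of kale: +0.7 mg iron for $0.35 (total $2.05, still need 0.0 mg).
Greedy by cheapest-per-mg is optimal for a single linear constraint, so the minimum cost is $2.05.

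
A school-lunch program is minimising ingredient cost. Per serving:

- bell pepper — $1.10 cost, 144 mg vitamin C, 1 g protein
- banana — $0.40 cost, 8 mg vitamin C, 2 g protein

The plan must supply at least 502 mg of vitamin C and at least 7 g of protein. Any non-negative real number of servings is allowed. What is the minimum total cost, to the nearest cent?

$4.45

bell pepper only: max(502/144, 7/1) = 7 servings → $7.70.
banana only: max(502/8, 7/2) = 62.75 servings → $25.10.
bell pepper + banana with both tight: 3.386 servings and 1.807 servings → $4.45.
Cheapest feasible corner: $4.45.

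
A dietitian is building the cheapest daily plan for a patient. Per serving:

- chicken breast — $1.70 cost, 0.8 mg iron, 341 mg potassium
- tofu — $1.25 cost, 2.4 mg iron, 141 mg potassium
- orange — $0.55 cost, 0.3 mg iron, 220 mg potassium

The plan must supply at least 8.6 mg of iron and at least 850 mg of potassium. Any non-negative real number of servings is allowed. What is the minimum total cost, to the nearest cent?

The cheapest plan sits at a corner of the feasible region — with two constraints it uses at most two foods.
chicken breast only: max(8.6/0.8, 850/341) = 10.75 servings → $18.27.
tofu only: max(8.6/2.4, 850/141) = 6.028 servings → $7.54.
orange only: max(8.6/0.3, 850/220) = 28.67 servings → $15.77.
chicken breast + tofu with both tight: 1.173 servings and 3.192 servings → $5.98.
chicken breast + orange with both targets exact would need a negative amount; discard.
tofu + orange with both tight: 3.37 servings and 1.704 servings → $5.15.
So the least-cost plan costs $5.15.

$5.15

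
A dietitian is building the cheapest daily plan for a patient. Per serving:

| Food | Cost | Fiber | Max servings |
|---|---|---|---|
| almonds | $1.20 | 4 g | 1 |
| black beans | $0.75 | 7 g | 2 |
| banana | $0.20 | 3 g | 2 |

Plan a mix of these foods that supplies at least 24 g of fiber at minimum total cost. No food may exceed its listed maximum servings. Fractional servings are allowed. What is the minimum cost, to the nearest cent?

Cost per g of fiber: banana $0.0667, black beans $0.1071, almonds $0.3000.
Take 2 servings of banana: +6.0 g fiber for $0.40 (total $0.40, still need 18.0 g).
Take 2 servings of black beans: +14.0 g fiber for $1.50 (total $1.90, still need 4.0 g).
Take 1 serving of almonds: +4.0 g fiber for $1.20 (total $3.10, still need 0.0 g).
Greedy by cheapest-per-g is optimal for a single linear constraint, so the minimum cost is $3.10.

$3.10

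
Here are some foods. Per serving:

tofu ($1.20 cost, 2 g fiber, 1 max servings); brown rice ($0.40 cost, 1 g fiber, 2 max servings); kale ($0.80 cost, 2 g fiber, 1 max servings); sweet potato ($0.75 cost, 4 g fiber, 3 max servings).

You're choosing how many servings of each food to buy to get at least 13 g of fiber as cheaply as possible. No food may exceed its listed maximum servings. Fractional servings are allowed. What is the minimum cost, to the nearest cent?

$2.65

Cost per g of fiber: sweet potato $0.1875, brown rice $0.4000, kale $0.4000, tofu $0.6000.
Take 3 servings of sweet potato: +12.0 g fiber for $2.25 (total $2.25, still need 1.0 g).
Take 1 serving of brown rice: +1.0 g fiber for $0.40 (total $2.65, still need 0.0 g).
Greedy by cheapest-per-g is optimal for a single linear constraint, so the minimum cost is $2.65.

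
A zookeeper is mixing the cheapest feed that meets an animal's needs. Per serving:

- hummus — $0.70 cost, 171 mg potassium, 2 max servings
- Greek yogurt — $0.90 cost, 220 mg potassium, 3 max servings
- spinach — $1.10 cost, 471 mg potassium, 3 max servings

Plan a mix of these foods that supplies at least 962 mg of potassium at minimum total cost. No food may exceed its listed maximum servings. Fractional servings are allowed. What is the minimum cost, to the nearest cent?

$2.25

Cost per mg of potassium: spinach $0.0023, Greek yogurt $0.0041, hummus $0.0041.
Take 2.042 servings of spinach: +962.0 mg potassium for $2.25 (total $2.25, still need 0.0 mg).
Greedy by cheapest-per-mg is optimal for a single linear constraint, so the minimum cost is $2.25.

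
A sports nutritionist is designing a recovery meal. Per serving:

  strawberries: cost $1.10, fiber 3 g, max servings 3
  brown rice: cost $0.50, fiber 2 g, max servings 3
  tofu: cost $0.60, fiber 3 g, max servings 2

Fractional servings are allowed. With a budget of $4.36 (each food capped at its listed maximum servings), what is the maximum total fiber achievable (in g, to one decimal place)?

Fiber per dollar: tofu 5, brown rice 4, strawberries 2.727.
Take 2 servings of tofu: spends $1.20, +6.0 g fiber (running total 6.0 g).
Take 3 servings of brown rice: spends $1.50, +6.0 g fiber (running total 12.0 g).
Take 1.509 servings of strawberries: spends $1.66, +4.5 g fiber (running total 16.5 g).
Greedy by best ratio exhausts the cost allowance optimally: 16.5 g.

16.5 g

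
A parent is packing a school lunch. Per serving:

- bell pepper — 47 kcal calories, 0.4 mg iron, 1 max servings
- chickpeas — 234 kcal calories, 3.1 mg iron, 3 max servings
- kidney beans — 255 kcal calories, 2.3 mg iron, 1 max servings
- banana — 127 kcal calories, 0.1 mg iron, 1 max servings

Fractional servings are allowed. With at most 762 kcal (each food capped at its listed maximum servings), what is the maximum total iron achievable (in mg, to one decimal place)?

Iron per kcal: chickpeas 0.01325, kidney beans 0.00902, bell pepper 0.008511, banana 0.0007874.
Take 3 servings of chickpeas: uses 702 kcal, +9.3 mg iron (running total 9.3 mg).
Take 0.2353 servings of kidney beans: uses 60 kcal, +0.5 mg iron (running total 9.8 mg).
Filling greedily by iron-per-kcal is optimal for one linear limit, giving 9.8 mg.

9.8 mg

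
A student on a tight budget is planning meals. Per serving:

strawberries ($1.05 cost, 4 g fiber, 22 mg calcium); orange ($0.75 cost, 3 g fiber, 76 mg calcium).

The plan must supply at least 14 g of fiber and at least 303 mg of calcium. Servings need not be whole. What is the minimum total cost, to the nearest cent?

Minimising a linear cost over {fiber ≥ 14, calcium ≥ 303, servings ≥ 0} — the optimum is at a vertex, using one or two foods.
strawberries only: max(14/4, 303/22) = 13.77 servings → $14.46.
orange only: max(14/3, 303/76) = 4.667 servings → $3.50.
strawberries + orange with both tight: 0.6513 servings and 3.798 servings → $3.53.
Cheapest feasible corner: $3.50.

$3.50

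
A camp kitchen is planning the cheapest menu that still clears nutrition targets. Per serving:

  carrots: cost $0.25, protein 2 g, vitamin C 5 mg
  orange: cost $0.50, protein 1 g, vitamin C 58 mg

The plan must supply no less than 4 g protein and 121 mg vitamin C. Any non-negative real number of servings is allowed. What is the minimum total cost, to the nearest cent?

$1.25

With two linear requirements the optimum uses one or two foods; enumerate the corners.
carrots only: max(4/2, 121/5) = 24.2 servings → $6.05.
orange only: max(4/1, 121/58) = 4 servings → $2.00.
carrots + orange with both tight: 1 serving and 2 servings → $1.25.
So the least-cost plan costs $1.25.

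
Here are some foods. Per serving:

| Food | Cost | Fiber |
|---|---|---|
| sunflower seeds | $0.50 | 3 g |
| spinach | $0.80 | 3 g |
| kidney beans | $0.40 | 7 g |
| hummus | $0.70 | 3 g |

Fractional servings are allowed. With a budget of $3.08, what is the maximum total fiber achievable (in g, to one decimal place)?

53.9 g

Fiber per dollar: kidney beans 17.5, sunflower seeds 6, hummus 4.286, spinach 3.75.
With no serving limits, spend the whole cost allowance on kidney beans: $3.08 / $0.40 × 7 g = 53.9 g.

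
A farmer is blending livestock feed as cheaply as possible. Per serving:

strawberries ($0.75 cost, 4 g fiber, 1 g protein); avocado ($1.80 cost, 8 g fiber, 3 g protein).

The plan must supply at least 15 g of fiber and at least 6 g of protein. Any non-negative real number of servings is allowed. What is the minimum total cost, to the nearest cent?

$3.60

strawberries only: max(15/4, 6/1) = 6 servings → $4.50.
avocado only: max(15/8, 6/3) = 2 servings → $3.60.
strawberries + avocado: intersection lies outside the first quadrant.
Cheapest feasible corner: $3.60.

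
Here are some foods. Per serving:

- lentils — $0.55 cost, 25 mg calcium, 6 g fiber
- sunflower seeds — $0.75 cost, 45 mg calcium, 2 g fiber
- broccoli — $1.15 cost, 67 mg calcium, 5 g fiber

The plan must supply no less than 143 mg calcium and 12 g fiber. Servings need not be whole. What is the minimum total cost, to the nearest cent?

lentils only: max(143/25, 12/6) = 5.72 servings → $3.15.
sunflower seeds only: max(143/45, 12/2) = 6 servings → $4.50.
broccoli only: max(143/67, 12/5) = 2.4 servings → $2.76.
lentils + sunflower seeds with both tight: 1.155 servings and 2.536 servings → $2.54.
lentils + broccoli with both tight: 0.3213 servings and 2.014 servings → $2.49.
sunflower seeds + broccoli with both targets exact would need a negative amount; discard.
So the least-cost plan costs $2.49.

$2.49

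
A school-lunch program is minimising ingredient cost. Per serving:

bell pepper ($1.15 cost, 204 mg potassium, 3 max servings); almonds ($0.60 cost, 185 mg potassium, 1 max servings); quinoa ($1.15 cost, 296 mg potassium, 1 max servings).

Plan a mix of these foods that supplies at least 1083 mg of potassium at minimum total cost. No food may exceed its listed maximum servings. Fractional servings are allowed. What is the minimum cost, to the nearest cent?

Cost per mg of potassium: almonds $0.0032, quinoa $0.0039, bell pepper $0.0056.
Take 1 serving of almonds: +185.0 mg potassium for $0.60 (total $0.60, still need 898.0 mg).
Take 1 serving of quinoa: +296.0 mg potassium for $1.15 (total $1.75, still need 602.0 mg).
Take 2.951 servings of bell pepper: +602.0 mg potassium for $3.39 (total $5.14, still need 0.0 mg).
Greedy by cheapest-per-mg is optimal for a single linear constraint, so the minimum cost is $5.14.

$5.14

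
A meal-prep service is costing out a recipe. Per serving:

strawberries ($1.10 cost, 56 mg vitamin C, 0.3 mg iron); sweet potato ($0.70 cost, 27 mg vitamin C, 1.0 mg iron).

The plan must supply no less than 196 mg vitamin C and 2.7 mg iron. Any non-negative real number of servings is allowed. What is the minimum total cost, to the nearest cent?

A basic optimal solution has at most two foods positive. Try each food alone and each pair with both targets met exactly.
strawberries only: max(196/56, 2.7/0.3) = 9 servings → $9.90.
sweet potato only: max(196/27, 2.7/1.0) = 7.259 servings → $5.08.
strawberries + sweet potato with both tight: 2.57 servings and 1.929 servings → $4.18.
So the least-cost plan costs $4.18.

$4.18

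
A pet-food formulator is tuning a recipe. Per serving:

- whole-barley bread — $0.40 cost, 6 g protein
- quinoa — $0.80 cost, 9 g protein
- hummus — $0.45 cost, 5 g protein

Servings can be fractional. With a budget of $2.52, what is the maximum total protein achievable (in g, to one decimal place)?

37.8 g

Protein per dollar: whole-barley bread 15, quinoa 11.25, hummus 11.11.
With no serving limits, spend the whole cost allowance on whole-barley bread: $2.52 / $0.40 × 6 g = 37.8 g.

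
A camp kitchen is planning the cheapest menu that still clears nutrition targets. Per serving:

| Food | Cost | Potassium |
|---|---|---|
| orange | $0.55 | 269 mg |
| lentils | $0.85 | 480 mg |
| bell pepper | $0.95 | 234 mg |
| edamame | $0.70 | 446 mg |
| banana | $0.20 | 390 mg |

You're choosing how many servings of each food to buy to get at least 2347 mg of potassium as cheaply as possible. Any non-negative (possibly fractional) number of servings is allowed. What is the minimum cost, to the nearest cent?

$1.20

Cost per mg of potassium: banana $0.0005, edamame $0.0016, lentils $0.0018, orange $0.0020, bell pepper $0.0041.
With no serving limits, use only banana: 2347 mg / 390 mg = 6.018 servings × $0.20 = $1.20.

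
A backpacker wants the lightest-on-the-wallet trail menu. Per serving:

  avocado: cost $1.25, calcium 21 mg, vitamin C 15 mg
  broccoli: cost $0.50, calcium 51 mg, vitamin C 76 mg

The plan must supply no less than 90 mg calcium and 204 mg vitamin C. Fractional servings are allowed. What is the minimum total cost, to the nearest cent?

$1.34

The cheapest plan sits at a corner of the feasible region — with two constraints it uses at most two foods.
avocado only: max(90/21, 204/15) = 13.6 servings → $17.00.
broccoli only: max(90/51, 204/76) = 2.684 servings → $1.34.
avocado + broccoli: the both-tight solution has a negative serving — not a feasible corner.
The minimum over all feasible corners is $1.34.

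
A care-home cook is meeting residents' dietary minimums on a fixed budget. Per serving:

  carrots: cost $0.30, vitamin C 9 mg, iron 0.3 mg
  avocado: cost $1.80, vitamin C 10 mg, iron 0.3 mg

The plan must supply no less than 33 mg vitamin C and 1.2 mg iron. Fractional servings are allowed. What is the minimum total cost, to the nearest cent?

$1.20

At the optimum either one food covers both requirements or two foods hit both targets exactly; no other combination can be cheaper.
carrots only: max(33/9, 1.2/0.3) = 4 servings → $1.20.
avocado only: max(33/10, 1.2/0.3) = 4 servings → $7.20.
carrots + avocado with both targets exact would need a negative amount; discard.
Cheapest feasible corner: $1.20.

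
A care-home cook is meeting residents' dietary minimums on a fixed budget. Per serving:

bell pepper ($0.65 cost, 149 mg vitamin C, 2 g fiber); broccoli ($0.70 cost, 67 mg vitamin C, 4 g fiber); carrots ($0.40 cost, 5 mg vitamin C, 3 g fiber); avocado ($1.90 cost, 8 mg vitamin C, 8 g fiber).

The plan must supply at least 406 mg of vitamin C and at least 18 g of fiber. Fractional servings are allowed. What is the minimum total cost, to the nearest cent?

$3.39

Compare the cost at each extreme point of the feasible region.
bell pepper only: max(406/149, 18/2) = 9 servings → $5.85.
broccoli only: max(406/67, 18/4) = 6.06 servings → $4.24.
carrots only: max(406/5, 18/3) = 81.2 servings → $32.48.
avocado only: max(406/8, 18/8) = 50.75 servings → $96.42.
bell pepper + broccoli with both tight: 0.9048 servings and 4.048 servings → $3.42.
bell pepper + carrots with both tight: 2.581 servings and 4.279 servings → $3.39.
bell pepper + avocado with both tight: 2.639 servings and 1.59 servings → $4.74.
broccoli + carrots: the both-tight solution has a negative serving — not a feasible corner.
broccoli + avocado: the both-tight solution has a negative serving — not a feasible corner.
carrots + avocado: the both-tight solution has a negative serving — not a feasible corner.
Cheapest feasible corner: $3.39.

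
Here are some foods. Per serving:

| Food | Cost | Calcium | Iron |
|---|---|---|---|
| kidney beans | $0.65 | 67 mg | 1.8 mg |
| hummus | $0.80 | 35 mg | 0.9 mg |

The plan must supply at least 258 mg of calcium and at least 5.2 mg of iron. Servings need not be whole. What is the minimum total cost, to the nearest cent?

Two binding constraints pin down two serving amounts, so the optimal mix uses at most two foods. The candidates are each food alone (scaled to the tighter of calcium/iron) and each pair with both constraints tight.
kidney beans only: max(258/67, 5.2/1.8) = 3.851 servings → $2.50.
hummus only: max(258/35, 5.2/0.9) = 7.371 servings → $5.90.
kidney beans + hummus: the both-tight solution has a negative serving — not a feasible corner.
Cheapest feasible corner: $2.50.

$2.50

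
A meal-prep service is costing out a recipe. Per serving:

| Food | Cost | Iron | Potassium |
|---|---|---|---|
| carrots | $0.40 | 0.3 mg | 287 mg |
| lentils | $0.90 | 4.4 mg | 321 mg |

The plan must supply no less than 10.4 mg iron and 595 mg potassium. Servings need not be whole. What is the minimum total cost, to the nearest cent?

Check every corner: each single food scaled to meet both minima, and each pair solved so both constraints bind.
carrots only: max(10.4/0.3, 595/287) = 34.67 servings → $13.87.
lentils only: max(10.4/4.4, 595/321) = 2.364 servings → $2.13.
carrots + lentils: intersection lies outside the first quadrant.
The minimum over all feasible corners is $2.13.

$2.13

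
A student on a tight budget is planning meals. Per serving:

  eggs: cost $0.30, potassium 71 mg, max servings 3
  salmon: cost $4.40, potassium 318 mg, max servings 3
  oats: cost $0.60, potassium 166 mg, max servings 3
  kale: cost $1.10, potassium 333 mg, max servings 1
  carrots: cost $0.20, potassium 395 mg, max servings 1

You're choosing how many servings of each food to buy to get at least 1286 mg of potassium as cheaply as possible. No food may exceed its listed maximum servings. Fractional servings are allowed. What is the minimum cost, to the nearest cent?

$3.35

Cost per mg of potassium: carrots $0.0005, kale $0.0033, oats $0.0036, eggs $0.0042, salmon $0.0138.
Take 1 serving of carrots: +395.0 mg potassium for $0.20 (total $0.20, still need 891.0 mg).
Take 1 serving of kale: +333.0 mg potassium for $1.10 (total $1.30, still need 558.0 mg).
Take 3 servings of oats: +498.0 mg potassium for $1.80 (total $3.10, still need 60.0 mg).
Take 0.8451 servings of eggs: +60.0 mg potassium for $0.25 (total $3.35, still need 0.0 mg).
Greedy by cheapest-per-mg is optimal for a single linear constraint, so the minimum cost is $3.35.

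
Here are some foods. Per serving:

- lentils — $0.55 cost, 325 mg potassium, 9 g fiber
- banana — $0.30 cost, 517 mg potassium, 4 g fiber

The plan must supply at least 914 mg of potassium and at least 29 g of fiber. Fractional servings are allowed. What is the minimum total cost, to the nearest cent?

Check every corner: each single food scaled to meet both minima, and each pair solved so both constraints bind.
lentils only: max(914/325, 29/9) = 3.222 servings → $1.77.
banana only: max(914/517, 29/4) = 7.25 servings → $2.17.
lentils + banana: the both-tight solution has a negative serving — not a feasible corner.
The minimum over all feasible corners is $1.77.

$1.77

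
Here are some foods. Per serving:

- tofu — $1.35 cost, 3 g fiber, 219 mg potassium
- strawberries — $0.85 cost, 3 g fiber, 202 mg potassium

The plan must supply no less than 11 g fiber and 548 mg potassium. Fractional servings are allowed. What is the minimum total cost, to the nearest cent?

$3.12

The cheapest plan sits at a corner of the feasible region — with two constraints it uses at most two foods.
tofu only: max(11/3, 548/219) = 3.667 servings → $4.95.
strawberries only: max(11/3, 548/202) = 3.667 servings → $3.12.
tofu + strawberries: intersection lies outside the first quadrant.
So the least-cost plan costs $3.12.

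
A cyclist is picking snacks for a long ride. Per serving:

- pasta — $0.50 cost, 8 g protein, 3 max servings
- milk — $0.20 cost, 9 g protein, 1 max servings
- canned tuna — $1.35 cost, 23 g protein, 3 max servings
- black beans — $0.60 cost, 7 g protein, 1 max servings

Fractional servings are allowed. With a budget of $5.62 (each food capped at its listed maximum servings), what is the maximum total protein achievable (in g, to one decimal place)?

Protein per dollar: milk 45, canned tuna 17.04, pasta 16, black beans 11.67.
Take 1 serving of milk: spends $0.20, +9.0 g protein (running total 9.0 g).
Take 3 servings of canned tuna: spends $4.05, +69.0 g protein (running total 78.0 g).
Take 2.74 servings of pasta: spends $1.37, +21.9 g protein (running total 99.9 g).
Filling greedily by protein-per-dollar is optimal for one linear limit, giving 99.9 g.

99.9 g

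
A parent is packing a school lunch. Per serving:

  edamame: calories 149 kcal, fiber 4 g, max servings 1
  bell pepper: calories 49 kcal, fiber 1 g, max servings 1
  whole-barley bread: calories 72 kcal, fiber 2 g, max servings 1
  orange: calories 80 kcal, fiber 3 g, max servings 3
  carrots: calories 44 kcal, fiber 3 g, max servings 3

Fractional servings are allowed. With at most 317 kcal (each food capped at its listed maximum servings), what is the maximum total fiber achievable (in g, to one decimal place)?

15.9 g

Fiber per kcal: carrots 0.06818, orange 0.0375, whole-barley bread 0.02778, edamame 0.02685, bell pepper 0.02041.
Take 3 servings of carrots: uses 132 kcal, +9.0 g fiber (running total 9.0 g).
Take 2.312 servings of orange: uses 185 kcal, +6.9 g fiber (running total 15.9 g).
Filling greedily by fiber-per-kcal is optimal for one linear limit, giving 15.9 g.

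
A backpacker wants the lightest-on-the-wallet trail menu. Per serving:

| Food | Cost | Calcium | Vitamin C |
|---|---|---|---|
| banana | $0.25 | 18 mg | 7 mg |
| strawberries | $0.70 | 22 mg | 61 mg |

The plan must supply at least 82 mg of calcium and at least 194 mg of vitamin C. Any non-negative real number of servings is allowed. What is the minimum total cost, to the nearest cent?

Two binding constraints pin down two serving amounts, so the optimal mix uses at most two foods. The candidates are each food alone (scaled to the tighter of calcium/vitamin C) and each pair with both constraints tight.
banana only: max(82/18, 194/7) = 27.71 servings → $6.93.
strawberries only: max(82/22, 194/61) = 3.727 servings → $2.61.
banana + strawberries with both tight: 0.7775 servings and 3.091 servings → $2.36.
Cheapest feasible corner: $2.36.

$2.36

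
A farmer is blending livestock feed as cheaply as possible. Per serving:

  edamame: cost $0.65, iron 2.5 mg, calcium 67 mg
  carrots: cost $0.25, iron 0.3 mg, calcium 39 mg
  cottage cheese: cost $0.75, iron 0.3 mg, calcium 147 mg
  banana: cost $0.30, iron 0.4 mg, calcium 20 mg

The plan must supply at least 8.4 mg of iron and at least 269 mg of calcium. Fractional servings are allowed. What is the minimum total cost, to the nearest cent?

A basic optimal solution has at most two foods positive. Try each food alone and each pair with both targets met exactly.
edamame only: max(8.4/2.5, 269/67) = 4.015 servings → $2.61.
carrots only: max(8.4/0.3, 269/39) = 28 servings → $7.00.
cottage cheese only: max(8.4/0.3, 269/147) = 28 servings → $21.00.
banana only: max(8.4/0.4, 269/20) = 21 servings → $6.30.
edamame + carrots with both tight: 3.19 servings and 1.417 servings → $2.43.
edamame + cottage cheese with both tight: 3.322 servings and 0.3158 servings → $2.40.
edamame + banana with both tight: 2.603 servings and 4.728 servings → $3.11.
carrots + cottage cheese: intersection lies outside the first quadrant.
carrots + banana: intersection lies outside the first quadrant.
cottage cheese + banana: intersection lies outside the first quadrant.
So the least-cost plan costs $2.40.

$2.40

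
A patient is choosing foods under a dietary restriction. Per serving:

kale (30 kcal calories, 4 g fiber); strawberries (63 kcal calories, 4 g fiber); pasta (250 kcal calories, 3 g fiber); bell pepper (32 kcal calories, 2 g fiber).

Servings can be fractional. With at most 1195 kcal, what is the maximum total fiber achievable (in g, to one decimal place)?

159.3 g

Fiber per kcal: kale 0.1333, strawberries 0.06349, bell pepper 0.0625, pasta 0.012.
With no serving limits, spend the whole calories allowance on kale: 1195 kcal / 30 kcal × 4 g = 159.3 g.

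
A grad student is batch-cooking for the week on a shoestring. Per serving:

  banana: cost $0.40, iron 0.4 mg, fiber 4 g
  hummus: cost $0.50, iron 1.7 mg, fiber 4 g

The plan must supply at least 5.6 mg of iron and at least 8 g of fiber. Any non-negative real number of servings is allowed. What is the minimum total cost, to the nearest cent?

$1.65

With two linear requirements the optimum uses one or two foods; enumerate the corners.
banana only: max(5.6/0.4, 8/4) = 14 servings → $5.60.
hummus only: max(5.6/1.7, 8/4) = 3.294 servings → $1.65.
banana + hummus with both targets exact would need a negative amount; discard.
Cheapest feasible corner: $1.65.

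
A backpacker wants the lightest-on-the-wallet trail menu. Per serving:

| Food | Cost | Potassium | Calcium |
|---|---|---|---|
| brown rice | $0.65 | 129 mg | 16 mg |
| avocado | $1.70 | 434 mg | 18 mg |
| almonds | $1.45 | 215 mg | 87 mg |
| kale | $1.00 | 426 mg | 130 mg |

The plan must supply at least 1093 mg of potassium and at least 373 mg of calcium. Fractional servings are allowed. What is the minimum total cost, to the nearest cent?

Two binding constraints pin down two serving amounts, so the optimal mix uses at most two foods. The candidates are each food alone (scaled to the tighter of potassium/calcium) and each pair with both constraints tight.
brown rice only: max(1093/129, 373/16) = 23.31 servings → $15.15.
avocado only: max(1093/434, 373/18) = 20.72 servings → $35.23.
almonds only: max(1093/215, 373/87) = 5.084 servings → $7.37.
kale only: max(1093/426, 373/130) = 2.869 servings → $2.87.
brown rice + avocado with both targets exact would need a negative amount; discard.
brown rice + almonds with both tight: 1.914 servings and 3.935 servings → $6.95.
brown rice + kale with both targets exact would need a negative amount; discard.
avocado + almonds with both tight: 0.4396 servings and 4.196 servings → $6.83.
avocado + kale with both targets exact would need a negative amount; discard.
almonds + kale with both tight: 1.845 servings and 1.635 servings → $4.31.
The minimum over all feasible corners is $2.87.

$2.87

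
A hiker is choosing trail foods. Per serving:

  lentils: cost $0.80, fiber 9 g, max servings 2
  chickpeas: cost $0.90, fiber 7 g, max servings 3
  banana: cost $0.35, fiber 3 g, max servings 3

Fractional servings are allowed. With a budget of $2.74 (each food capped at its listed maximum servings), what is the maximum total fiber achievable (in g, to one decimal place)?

Fiber per dollar: lentils 11.25, banana 8.571, chickpeas 7.778.
Take 2 servings of lentils: spends $1.60, +18.0 g fiber (running total 18.0 g).
Take 3 servings of banana: spends $1.05, +9.0 g fiber (running total 27.0 g).
Take 0.1 servings of chickpeas: spends $0.09, +0.7 g fiber (running total 27.7 g).
Filling greedily by fiber-per-dollar is optimal for one linear limit, giving 27.7 g.

27.7 g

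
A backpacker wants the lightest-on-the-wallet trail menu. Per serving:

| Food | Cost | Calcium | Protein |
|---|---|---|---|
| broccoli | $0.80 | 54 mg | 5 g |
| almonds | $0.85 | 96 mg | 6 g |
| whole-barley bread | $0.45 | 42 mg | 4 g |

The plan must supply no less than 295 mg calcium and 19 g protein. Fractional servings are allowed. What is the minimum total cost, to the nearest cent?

For a min-cost LP with two ≥-constraints, a basic feasible solution has at most two positive variables.
broccoli only: max(295/54, 19/5) = 5.463 servings → $4.37.
almonds only: max(295/96, 19/6) = 3.167 servings → $2.69.
whole-barley bread only: max(295/42, 19/4) = 7.024 servings → $3.16.
broccoli + almonds with both tight: 0.3462 servings and 2.878 servings → $2.72.
broccoli + whole-barley bread with both targets exact would need a negative amount; discard.
almonds + whole-barley bread with both tight: 2.894 servings and 0.4091 servings → $2.64.
Cheapest feasible corner: $2.64.

$2.64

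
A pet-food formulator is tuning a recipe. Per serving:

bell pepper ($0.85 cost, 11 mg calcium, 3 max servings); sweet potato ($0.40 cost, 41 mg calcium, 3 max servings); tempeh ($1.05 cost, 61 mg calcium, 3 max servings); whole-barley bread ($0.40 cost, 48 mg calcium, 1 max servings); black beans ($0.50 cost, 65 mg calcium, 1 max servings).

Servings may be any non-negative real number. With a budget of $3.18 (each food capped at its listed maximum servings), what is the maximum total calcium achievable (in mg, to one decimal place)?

Calcium per dollar: black beans 130, whole-barley bread 120, sweet potato 102.5, tempeh 58.1, bell pepper 12.94.
Take 1 serving of black beans: spends $0.50, +65.0 mg calcium (running total 65.0 mg).
Take 1 serving of whole-barley bread: spends $0.40, +48.0 mg calcium (running total 113.0 mg).
Take 3 servings of sweet potato: spends $1.20, +123.0 mg calcium (running total 236.0 mg).
Take 1.029 servings of tempeh: spends $1.08, +62.7 mg calcium (running total 298.7 mg).
Filling greedily by calcium-per-dollar is optimal for one linear limit, giving 298.7 mg.

298.7 mg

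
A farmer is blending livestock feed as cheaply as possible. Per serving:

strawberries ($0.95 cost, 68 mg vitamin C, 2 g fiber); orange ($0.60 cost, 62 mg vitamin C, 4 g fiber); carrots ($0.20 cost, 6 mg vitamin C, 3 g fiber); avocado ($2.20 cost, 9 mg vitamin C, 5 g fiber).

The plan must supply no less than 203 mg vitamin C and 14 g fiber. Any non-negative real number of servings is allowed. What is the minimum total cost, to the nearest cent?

$2.01

An LP optimum is at a vertex; with two nutrient constraints at most two foods are used. Check each candidate.
strawberries only: max(203/68, 14/2) = 7 servings → $6.65.
orange only: max(203/62, 14/4) = 3.5 servings → $2.10.
carrots only: max(203/6, 14/3) = 33.83 servings → $6.77.
avocado only: max(203/9, 14/5) = 22.56 servings → $49.62.
strawberries + orange: the both-tight solution has a negative serving — not a feasible corner.
strawberries + carrots with both tight: 2.734 servings and 2.844 servings → $3.17.
strawberries + avocado with both tight: 2.761 servings and 1.696 servings → $6.35.
orange + carrots with both tight: 3.241 servings and 0.3457 servings → $2.01.
orange + avocado with both tight: 3.245 servings and 0.2044 servings → $2.40.
carrots + avocado: the both-tight solution has a negative serving — not a feasible corner.
So the least-cost plan costs $2.01.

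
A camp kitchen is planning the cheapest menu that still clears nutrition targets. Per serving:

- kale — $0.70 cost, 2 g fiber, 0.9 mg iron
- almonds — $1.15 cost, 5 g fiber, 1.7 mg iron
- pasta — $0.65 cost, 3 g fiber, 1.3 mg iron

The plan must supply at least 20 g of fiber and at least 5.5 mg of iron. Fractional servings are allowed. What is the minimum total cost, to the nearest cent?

Check every corner: each single food scaled to meet both minima, and each pair solved so both constraints bind.
kale only: max(20/2, 5.5/0.9) = 10 servings → $7.00.
almonds only: max(20/5, 5.5/1.7) = 4 servings → $4.60.
pasta only: max(20/3, 5.5/1.3) = 6.667 servings → $4.33.
kale + almonds with both targets exact would need a negative amount; discard.
kale + pasta with both targets exact would need a negative amount; discard.
almonds + pasta with both targets exact would need a negative amount; discard.
The minimum over all feasible corners is $4.33.

$4.33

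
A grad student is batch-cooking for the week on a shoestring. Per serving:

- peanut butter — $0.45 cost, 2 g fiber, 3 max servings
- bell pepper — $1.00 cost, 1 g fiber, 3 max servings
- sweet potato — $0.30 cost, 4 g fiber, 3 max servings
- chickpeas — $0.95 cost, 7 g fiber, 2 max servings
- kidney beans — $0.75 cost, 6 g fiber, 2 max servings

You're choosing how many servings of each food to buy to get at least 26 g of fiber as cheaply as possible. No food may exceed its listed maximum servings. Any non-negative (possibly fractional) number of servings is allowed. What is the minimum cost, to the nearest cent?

Cost per g of fiber: sweet potato $0.0750, kidney beans $0.1250, chickpeas $0.1357, peanut butter $0.2250, bell pepper $1.0000.
Take 3 servings of sweet potato: +12.0 g fiber for $0.90 (total $0.90, still need 14.0 g).
Take 2 servings of kidney beans: +12.0 g fiber for $1.50 (total $2.40, still need 2.0 g).
Take 0.2857 servings of chickpeas: +2.0 g fiber for $0.27 (total $2.67, still need 0.0 g).
Greedy by cheapest-per-g is optimal for a single linear constraint, so the minimum cost is $2.67.

$2.67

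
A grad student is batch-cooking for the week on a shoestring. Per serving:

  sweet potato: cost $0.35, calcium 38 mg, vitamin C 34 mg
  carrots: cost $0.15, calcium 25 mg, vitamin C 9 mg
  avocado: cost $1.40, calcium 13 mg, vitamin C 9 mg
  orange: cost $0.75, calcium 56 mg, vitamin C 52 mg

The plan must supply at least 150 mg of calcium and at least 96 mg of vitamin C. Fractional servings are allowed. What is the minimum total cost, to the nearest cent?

$1.15

At the optimum either one food covers both requirements or two foods hit both targets exactly; no other combination can be cheaper.
sweet potato only: max(150/38, 96/34) = 3.947 servings → $1.38.
carrots only: max(150/25, 96/9) = 10.67 servings → $1.60.
avocado only: max(150/13, 96/9) = 11.54 servings → $16.15.
orange only: max(150/56, 96/52) = 2.679 servings → $2.01.
sweet potato + carrots with both tight: 2.067 servings and 2.858 servings → $1.15.
sweet potato + avocado: the both-tight solution has a negative serving — not a feasible corner.
sweet potato + orange: intersection lies outside the first quadrant.
carrots + avocado with both tight: 0.9444 servings and 9.722 servings → $13.75.
carrots + orange with both tight: 3.045 servings and 1.319 servings → $1.45.
avocado + orange: intersection lies outside the first quadrant.
The minimum over all feasible corners is $1.15.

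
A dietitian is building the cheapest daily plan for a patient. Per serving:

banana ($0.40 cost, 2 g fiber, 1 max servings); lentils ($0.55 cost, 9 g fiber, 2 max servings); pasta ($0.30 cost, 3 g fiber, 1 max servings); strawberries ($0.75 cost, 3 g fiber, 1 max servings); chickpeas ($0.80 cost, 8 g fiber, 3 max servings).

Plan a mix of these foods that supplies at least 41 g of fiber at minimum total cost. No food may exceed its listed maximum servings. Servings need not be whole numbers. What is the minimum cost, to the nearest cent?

Cost per g of fiber: lentils $0.0611, pasta $0.1000, chickpeas $0.1000, banana $0.2000, strawberries $0.2500.
Take 2 servings of lentils: +18.0 g fiber for $1.10 (total $1.10, still need 23.0 g).
Take 1 serving of pasta: +3.0 g fiber for $0.30 (total $1.40, still need 20.0 g).
Take 2.5 servings of chickpeas: +20.0 g fiber for $2.00 (total $3.40, still need 0.0 g).
Greedy by cheapest-per-g is optimal for a single linear constraint, so the minimum cost is $3.40.

$3.40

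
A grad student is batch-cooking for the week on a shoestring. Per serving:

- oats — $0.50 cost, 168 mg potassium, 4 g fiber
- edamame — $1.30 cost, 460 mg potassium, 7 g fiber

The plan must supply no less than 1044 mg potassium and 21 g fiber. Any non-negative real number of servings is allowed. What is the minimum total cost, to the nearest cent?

$3.04

The cheapest plan sits at a corner of the feasible region — with two constraints it uses at most two foods.
oats only: max(1044/168, 21/4) = 6.214 servings → $3.11.
edamame only: max(1044/460, 21/7) = 3 servings → $3.90.
oats + edamame with both tight: 3.542 servings and 0.9759 servings → $3.04.
Cheapest feasible corner: $3.04.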